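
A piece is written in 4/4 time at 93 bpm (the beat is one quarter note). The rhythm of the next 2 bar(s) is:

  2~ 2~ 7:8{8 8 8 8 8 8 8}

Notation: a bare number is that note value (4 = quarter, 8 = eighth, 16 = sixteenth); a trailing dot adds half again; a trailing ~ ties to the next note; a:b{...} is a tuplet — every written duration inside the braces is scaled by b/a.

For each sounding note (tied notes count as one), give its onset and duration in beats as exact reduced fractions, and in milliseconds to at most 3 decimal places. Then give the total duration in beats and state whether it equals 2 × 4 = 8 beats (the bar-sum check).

1) 0.0ms=0b +2949.309ms=32/7b
2) 2949.309ms=32/7b +368.664ms=4/7b
3) 3317.972ms=36/7b +368.664ms=4/7b
4) 3686.636ms=40/7b +368.664ms=4/7b
5) 4055.3ms=44/7b +368.664ms=4/7b
6) 4423.963ms=48/7b +368.664ms=4/7b
7) 4792.627ms=52/7b +368.664ms=4/7b
Σ=8b of 8 (93bpm 4/4) — PASS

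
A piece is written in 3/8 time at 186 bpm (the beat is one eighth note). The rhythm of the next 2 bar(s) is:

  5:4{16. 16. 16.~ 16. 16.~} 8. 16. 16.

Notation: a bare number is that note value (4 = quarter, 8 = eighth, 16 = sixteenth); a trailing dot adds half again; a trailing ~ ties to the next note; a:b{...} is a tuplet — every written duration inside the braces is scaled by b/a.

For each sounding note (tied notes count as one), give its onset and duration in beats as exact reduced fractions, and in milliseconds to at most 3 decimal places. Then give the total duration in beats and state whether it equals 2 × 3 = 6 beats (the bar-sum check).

1) 0.0ms=0b +193.548ms=3/5b
2) 193.548ms=3/5b +193.548ms=3/5b
3) 387.097ms=6/5b +387.097ms=6/5b
4) 774.194ms=12/5b +677.419ms=21/10b
5) 1451.613ms=9/2b +241.935ms=3/4b
6) 1693.548ms=21/4b +241.935ms=3/4b
Σ=6b of 6 (186bpm 3/8) — PASS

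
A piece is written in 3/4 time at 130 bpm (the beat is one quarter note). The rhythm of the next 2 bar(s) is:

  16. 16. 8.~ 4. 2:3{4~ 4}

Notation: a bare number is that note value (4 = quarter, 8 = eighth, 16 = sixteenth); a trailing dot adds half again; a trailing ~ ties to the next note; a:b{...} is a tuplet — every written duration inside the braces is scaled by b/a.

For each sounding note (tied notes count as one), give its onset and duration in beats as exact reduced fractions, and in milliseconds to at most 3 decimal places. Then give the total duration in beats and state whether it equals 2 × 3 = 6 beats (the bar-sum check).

1) 0.0ms=0b +173.077ms=3/8b
2) 173.077ms=3/8b +173.077ms=3/8b
3) 346.154ms=3/4b +1038.462ms=9/4b
4) 1384.615ms=3b +1384.615ms=3b
Σ=6b of 6 (130bpm 3/4) — PASS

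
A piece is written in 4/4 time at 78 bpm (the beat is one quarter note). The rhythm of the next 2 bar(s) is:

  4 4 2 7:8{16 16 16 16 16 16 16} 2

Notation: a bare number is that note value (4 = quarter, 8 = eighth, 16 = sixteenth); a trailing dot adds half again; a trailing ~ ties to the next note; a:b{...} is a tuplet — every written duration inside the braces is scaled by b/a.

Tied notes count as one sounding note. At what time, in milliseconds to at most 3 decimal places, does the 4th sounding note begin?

1. 0.0ms @ 0 + 769.231ms (1)
2. 769.231ms @ 1 + 769.231ms (1)
3. 1538.462ms @ 2 + 1538.462ms (2)
4. 3076.923ms @ 4 + 219.78ms (2/7)
5. 3296.703ms @ 30/7 + 219.78ms (2/7)
6. 3516.484ms @ 32/7 + 219.78ms (2/7)
7. 3736.264ms @ 34/7 + 219.78ms (2/7)
8. 3956.044ms @ 36/7 + 219.78ms (2/7)
9. 4175.824ms @ 38/7 + 219.78ms (2/7)
10. 4395.604ms @ 40/7 + 219.78ms (2/7)
11. 4615.385ms @ 6 + 1538.462ms (2)

note 4 onset = 4b = 3076.923ms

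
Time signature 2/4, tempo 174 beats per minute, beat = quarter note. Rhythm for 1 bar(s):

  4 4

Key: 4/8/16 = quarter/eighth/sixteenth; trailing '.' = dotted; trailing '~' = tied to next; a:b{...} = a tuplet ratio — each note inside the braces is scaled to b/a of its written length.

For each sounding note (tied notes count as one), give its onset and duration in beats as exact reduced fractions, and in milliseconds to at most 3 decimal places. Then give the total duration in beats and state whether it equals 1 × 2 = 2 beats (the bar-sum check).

1) 0.0ms=0b +344.828ms=1b
2) 344.828ms=1b +344.828ms=1b
Σ=2b of 2 (174bpm 2/4) — PASS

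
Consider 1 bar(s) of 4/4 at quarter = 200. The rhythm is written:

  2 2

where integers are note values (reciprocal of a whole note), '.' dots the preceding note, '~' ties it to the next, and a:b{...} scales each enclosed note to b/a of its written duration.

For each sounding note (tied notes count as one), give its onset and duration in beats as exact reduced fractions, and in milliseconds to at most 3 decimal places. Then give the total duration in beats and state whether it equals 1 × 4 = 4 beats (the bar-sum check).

1) 0.0ms=0b +600.0ms=2b
2) 600.0ms=2b +600.0ms=2b
Σ=4b of 4 (200bpm 4/4) — PASS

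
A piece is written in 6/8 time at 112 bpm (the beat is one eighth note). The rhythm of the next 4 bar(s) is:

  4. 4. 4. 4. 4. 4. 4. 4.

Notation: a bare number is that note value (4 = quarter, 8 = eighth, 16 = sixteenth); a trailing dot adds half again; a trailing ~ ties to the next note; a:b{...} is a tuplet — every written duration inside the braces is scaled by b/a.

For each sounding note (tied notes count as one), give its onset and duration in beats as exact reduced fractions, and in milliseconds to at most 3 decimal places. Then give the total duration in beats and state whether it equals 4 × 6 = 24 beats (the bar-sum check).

1) 0.0ms=0b +1607.143ms=3b
2) 1607.143ms=3b +1607.143ms=3b
3) 3214.286ms=6b +1607.143ms=3b
4) 4821.429ms=9b +1607.143ms=3b
5) 6428.571ms=12b +1607.143ms=3b
6) 8035.714ms=15b +1607.143ms=3b
7) 9642.857ms=18b +1607.143ms=3b
8) 11250.0ms=21b +1607.143ms=3b
Σ=24b of 24 (112bpm 6/8) — PASS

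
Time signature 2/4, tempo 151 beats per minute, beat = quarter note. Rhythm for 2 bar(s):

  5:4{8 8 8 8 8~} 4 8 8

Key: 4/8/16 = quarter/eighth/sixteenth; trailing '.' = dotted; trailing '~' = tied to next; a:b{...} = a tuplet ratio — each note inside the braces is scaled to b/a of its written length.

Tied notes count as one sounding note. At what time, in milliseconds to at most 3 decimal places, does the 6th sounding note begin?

1. 0.0ms @ 0 + 158.94ms (2/5)
2. 158.94ms @ 2/5 + 158.94ms (2/5)
3. 317.881ms @ 4/5 + 158.94ms (2/5)
4. 476.821ms @ 6/5 + 158.94ms (2/5)
5. 635.762ms @ 8/5 + 556.291ms (7/5)
6. 1192.053ms @ 3 + 198.675ms (1/2)
7. 1390.728ms @ 7/2 + 198.675ms (1/2)

note 6 onset = 3b = 1192.053ms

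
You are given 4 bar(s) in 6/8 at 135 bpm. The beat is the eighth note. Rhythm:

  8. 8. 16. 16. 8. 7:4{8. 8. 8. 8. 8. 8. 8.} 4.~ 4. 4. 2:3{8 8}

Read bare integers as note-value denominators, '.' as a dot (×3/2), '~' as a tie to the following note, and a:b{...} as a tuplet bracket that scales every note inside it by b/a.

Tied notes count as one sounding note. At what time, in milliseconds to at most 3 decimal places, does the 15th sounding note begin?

note 15 onset = 21b = 9333.333ms

1. 0.0ms @ 0 + 666.667ms (3/2)
2. 666.667ms @ 3/2 + 666.667ms (3/2)
3. 1333.333ms @ 3 + 333.333ms (3/4)
4. 1666.667ms @ 15/4 + 333.333ms (3/4)
5. 2000.0ms @ 9/2 + 666.667ms (3/2)
6. 2666.667ms @ 6 + 380.952ms (6/7)
7. 3047.619ms @ 48/7 + 380.952ms (6/7)
8. 3428.571ms @ 54/7 + 380.952ms (6/7)
9. 3809.524ms @ 60/7 + 380.952ms (6/7)
10. 4190.476ms @ 66/7 + 380.952ms (6/7)
11. 4571.429ms @ 72/7 + 380.952ms (6/7)
12. 4952.381ms @ 78/7 + 380.952ms (6/7)
13. 5333.333ms @ 12 + 2666.667ms (6)
14. 8000.0ms @ 18 + 1333.333ms (3)
15. 9333.333ms @ 21 + 666.667ms (3/2)
16. 10000.0ms @ 45/2 + 666.667ms (3/2)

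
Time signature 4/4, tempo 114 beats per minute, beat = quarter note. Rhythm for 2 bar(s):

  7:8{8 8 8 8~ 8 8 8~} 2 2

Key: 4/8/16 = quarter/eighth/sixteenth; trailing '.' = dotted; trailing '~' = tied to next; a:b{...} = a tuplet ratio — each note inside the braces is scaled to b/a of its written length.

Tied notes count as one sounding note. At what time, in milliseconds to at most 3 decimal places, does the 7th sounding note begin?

note 7 onset = 6b = 3157.895ms

1. 0.0ms @ 0 + 300.752ms (4/7)
2. 300.752ms @ 4/7 + 300.752ms (4/7)
3. 601.504ms @ 8/7 + 300.752ms (4/7)
4. 902.256ms @ 12/7 + 601.504ms (8/7)
5. 1503.759ms @ 20/7 + 300.752ms (4/7)
6. 1804.511ms @ 24/7 + 1353.383ms (18/7)
7. 3157.895ms @ 6 + 1052.632ms (2)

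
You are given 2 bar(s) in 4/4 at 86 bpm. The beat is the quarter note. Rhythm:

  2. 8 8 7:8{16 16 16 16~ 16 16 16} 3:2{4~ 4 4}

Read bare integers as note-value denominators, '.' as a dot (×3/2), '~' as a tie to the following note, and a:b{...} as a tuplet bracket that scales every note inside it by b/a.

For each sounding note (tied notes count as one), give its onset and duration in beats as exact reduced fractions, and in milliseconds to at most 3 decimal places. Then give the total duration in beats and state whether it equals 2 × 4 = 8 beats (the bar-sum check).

1) 0.0ms=0b +2093.023ms=3b
2) 2093.023ms=3b +348.837ms=1/2b
3) 2441.86ms=7/2b +348.837ms=1/2b
4) 2790.698ms=4b +199.336ms=2/7b
5) 2990.033ms=30/7b +199.336ms=2/7b
6) 3189.369ms=32/7b +199.336ms=2/7b
7) 3388.704ms=34/7b +398.671ms=4/7b
8) 3787.375ms=38/7b +199.336ms=2/7b
9) 3986.711ms=40/7b +199.336ms=2/7b
10) 4186.047ms=6b +930.233ms=4/3b
11) 5116.279ms=22/3b +465.116ms=2/3b
Σ=8b of 8 (86bpm 4/4) — PASS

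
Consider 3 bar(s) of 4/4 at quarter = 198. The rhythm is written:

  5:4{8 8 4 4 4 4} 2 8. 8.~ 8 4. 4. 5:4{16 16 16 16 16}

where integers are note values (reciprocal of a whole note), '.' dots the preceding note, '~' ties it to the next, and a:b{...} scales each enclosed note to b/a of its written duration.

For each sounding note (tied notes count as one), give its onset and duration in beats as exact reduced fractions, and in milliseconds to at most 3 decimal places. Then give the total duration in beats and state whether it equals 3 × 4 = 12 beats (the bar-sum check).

1) 0.0ms=0b +121.212ms=2/5b
2) 121.212ms=2/5b +121.212ms=2/5b
3) 242.424ms=4/5b +242.424ms=4/5b
4) 484.848ms=8/5b +242.424ms=4/5b
5) 727.273ms=12/5b +242.424ms=4/5b
6) 969.697ms=16/5b +242.424ms=4/5b
7) 1212.121ms=4b +606.061ms=2b
8) 1818.182ms=6b +227.273ms=3/4b
9) 2045.455ms=27/4b +378.788ms=5/4b
10) 2424.242ms=8b +454.545ms=3/2b
11) 2878.788ms=19/2b +454.545ms=3/2b
12) 3333.333ms=11b +60.606ms=1/5b
13) 3393.939ms=56/5b +60.606ms=1/5b
14) 3454.545ms=57/5b +60.606ms=1/5b
15) 3515.152ms=58/5b +60.606ms=1/5b
16) 3575.758ms=59/5b +60.606ms=1/5b
Σ=12b of 12 (198bpm 4/4) — PASS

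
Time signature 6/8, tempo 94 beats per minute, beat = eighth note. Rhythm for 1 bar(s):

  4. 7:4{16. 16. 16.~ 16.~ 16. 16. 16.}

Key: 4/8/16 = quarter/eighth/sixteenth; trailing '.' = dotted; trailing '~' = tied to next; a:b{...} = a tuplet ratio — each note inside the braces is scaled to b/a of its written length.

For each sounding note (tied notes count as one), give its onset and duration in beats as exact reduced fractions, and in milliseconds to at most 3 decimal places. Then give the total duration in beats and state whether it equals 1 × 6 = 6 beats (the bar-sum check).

1) 0.0ms=0b +1914.894ms=3b
2) 1914.894ms=3b +273.556ms=3/7b
3) 2188.45ms=24/7b +273.556ms=3/7b
4) 2462.006ms=27/7b +820.669ms=9/7b
5) 3282.675ms=36/7b +273.556ms=3/7b
6) 3556.231ms=39/7b +273.556ms=3/7b
Σ=6b of 6 (94bpm 6/8) — PASS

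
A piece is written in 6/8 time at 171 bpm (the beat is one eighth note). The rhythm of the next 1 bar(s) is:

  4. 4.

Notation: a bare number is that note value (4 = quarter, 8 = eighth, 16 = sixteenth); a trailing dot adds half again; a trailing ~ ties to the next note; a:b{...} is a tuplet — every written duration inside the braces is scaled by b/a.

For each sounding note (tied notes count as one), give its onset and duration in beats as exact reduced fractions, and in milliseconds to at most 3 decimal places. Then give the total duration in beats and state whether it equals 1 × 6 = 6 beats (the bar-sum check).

1) 0.0ms=0b +1052.632ms=3b
2) 1052.632ms=3b +1052.632ms=3b
Σ=6b of 6 (171bpm 6/8) — PASS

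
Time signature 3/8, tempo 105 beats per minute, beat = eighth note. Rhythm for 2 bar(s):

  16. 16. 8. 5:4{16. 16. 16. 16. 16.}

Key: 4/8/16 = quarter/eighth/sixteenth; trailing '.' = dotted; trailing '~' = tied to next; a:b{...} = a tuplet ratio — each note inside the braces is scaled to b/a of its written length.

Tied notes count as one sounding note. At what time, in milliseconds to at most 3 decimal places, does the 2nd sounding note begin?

1. 0.0ms @ 0 + 428.571ms (3/4)
2. 428.571ms @ 3/4 + 428.571ms (3/4)
3. 857.143ms @ 3/2 + 857.143ms (3/2)
4. 1714.286ms @ 3 + 342.857ms (3/5)
5. 2057.143ms @ 18/5 + 342.857ms (3/5)
6. 2400.0ms @ 21/5 + 342.857ms (3/5)
7. 2742.857ms @ 24/5 + 342.857ms (3/5)
8. 3085.714ms @ 27/5 + 342.857ms (3/5)

note 2 onset = 3/4b = 428.571ms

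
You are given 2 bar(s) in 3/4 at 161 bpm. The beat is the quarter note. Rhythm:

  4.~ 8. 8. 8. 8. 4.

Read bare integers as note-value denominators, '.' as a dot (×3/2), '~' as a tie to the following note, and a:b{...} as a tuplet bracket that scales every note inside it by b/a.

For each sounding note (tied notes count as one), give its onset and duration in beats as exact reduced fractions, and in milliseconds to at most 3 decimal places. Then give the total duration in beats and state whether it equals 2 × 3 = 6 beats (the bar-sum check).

1) 0.0ms=0b +838.509ms=9/4b
2) 838.509ms=9/4b +279.503ms=3/4b
3) 1118.012ms=3b +279.503ms=3/4b
4) 1397.516ms=15/4b +279.503ms=3/4b
5) 1677.019ms=9/2b +559.006ms=3/2b
Σ=6b of 6 (161bpm 3/4) — PASS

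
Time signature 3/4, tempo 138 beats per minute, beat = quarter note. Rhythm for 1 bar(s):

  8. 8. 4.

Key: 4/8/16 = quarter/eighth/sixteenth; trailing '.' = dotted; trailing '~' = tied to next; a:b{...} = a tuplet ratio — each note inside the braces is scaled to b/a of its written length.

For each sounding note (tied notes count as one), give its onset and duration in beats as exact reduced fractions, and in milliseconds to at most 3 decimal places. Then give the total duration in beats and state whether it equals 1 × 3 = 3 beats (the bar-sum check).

1) 0.0ms=0b +326.087ms=3/4b
2) 326.087ms=3/4b +326.087ms=3/4b
3) 652.174ms=3/2b +652.174ms=3/2b
Σ=3b of 3 (138bpm 3/4) — PASS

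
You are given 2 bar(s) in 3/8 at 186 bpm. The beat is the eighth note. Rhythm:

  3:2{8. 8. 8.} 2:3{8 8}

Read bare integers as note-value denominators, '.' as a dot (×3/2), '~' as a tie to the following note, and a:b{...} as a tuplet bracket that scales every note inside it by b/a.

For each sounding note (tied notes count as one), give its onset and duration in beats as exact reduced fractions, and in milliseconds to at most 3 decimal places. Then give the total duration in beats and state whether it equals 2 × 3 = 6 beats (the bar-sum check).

1) 0.0ms=0b +322.581ms=1b
2) 322.581ms=1b +322.581ms=1b
3) 645.161ms=2b +322.581ms=1b
4) 967.742ms=3b +483.871ms=3/2b
5) 1451.613ms=9/2b +483.871ms=3/2b
Σ=6b of 6 (186bpm 3/8) — PASS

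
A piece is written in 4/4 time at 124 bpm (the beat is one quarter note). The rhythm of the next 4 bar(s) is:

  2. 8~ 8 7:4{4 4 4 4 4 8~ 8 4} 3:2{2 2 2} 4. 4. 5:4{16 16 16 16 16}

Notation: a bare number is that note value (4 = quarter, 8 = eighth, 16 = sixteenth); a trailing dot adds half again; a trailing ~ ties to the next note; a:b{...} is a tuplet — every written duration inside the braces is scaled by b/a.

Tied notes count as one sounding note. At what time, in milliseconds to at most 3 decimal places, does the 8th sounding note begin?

note 8 onset = 48/7b = 3317.972ms

1. 0.0ms @ 0 + 1451.613ms (3)
2. 1451.613ms @ 3 + 483.871ms (1)
3. 1935.484ms @ 4 + 276.498ms (4/7)
4. 2211.982ms @ 32/7 + 276.498ms (4/7)
5. 2488.479ms @ 36/7 + 276.498ms (4/7)
6. 2764.977ms @ 40/7 + 276.498ms (4/7)
7. 3041.475ms @ 44/7 + 276.498ms (4/7)
8. 3317.972ms @ 48/7 + 276.498ms (4/7)
9. 3594.47ms @ 52/7 + 276.498ms (4/7)
10. 3870.968ms @ 8 + 645.161ms (4/3)
11. 4516.129ms @ 28/3 + 645.161ms (4/3)
12. 5161.29ms @ 32/3 + 645.161ms (4/3)
13. 5806.452ms @ 12 + 725.806ms (3/2)
14. 6532.258ms @ 27/2 + 725.806ms (3/2)
15. 7258.065ms @ 15 + 96.774ms (1/5)
16. 7354.839ms @ 76/5 + 96.774ms (1/5)
17. 7451.613ms @ 77/5 + 96.774ms (1/5)
18. 7548.387ms @ 78/5 + 96.774ms (1/5)
19. 7645.161ms @ 79/5 + 96.774ms (1/5)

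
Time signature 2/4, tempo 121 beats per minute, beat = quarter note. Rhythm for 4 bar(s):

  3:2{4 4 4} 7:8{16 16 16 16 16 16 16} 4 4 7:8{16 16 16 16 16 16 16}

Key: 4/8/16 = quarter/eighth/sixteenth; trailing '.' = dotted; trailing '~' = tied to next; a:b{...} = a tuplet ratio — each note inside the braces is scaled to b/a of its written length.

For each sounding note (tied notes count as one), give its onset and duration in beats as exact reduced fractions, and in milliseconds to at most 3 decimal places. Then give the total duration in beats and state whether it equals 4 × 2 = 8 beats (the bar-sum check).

1) 0.0ms=0b +330.579ms=2/3b
2) 330.579ms=2/3b +330.579ms=2/3b
3) 661.157ms=4/3b +330.579ms=2/3b
4) 991.736ms=2b +141.677ms=2/7b
5) 1133.412ms=16/7b +141.677ms=2/7b
6) 1275.089ms=18/7b +141.677ms=2/7b
7) 1416.765ms=20/7b +141.677ms=2/7b
8) 1558.442ms=22/7b +141.677ms=2/7b
9) 1700.118ms=24/7b +141.677ms=2/7b
10) 1841.795ms=26/7b +141.677ms=2/7b
11) 1983.471ms=4b +495.868ms=1b
12) 2479.339ms=5b +495.868ms=1b
13) 2975.207ms=6b +141.677ms=2/7b
14) 3116.883ms=44/7b +141.677ms=2/7b
15) 3258.56ms=46/7b +141.677ms=2/7b
16) 3400.236ms=48/7b +141.677ms=2/7b
17) 3541.913ms=50/7b +141.677ms=2/7b
18) 3683.589ms=52/7b +141.677ms=2/7b
19) 3825.266ms=54/7b +141.677ms=2/7b
Σ=8b of 8 (121bpm 2/4) — PASS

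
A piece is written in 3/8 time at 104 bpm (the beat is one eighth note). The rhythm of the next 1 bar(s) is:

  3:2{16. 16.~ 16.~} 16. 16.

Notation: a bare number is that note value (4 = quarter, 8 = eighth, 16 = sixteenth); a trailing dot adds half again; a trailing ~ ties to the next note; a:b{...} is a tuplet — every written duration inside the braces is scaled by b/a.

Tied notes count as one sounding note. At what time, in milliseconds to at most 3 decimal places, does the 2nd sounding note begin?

note 2 onset = 1/2b = 288.462ms

1. 0.0ms @ 0 + 288.462ms (1/2)
2. 288.462ms @ 1/2 + 1009.615ms (7/4)
3. 1298.077ms @ 9/4 + 432.692ms (3/4)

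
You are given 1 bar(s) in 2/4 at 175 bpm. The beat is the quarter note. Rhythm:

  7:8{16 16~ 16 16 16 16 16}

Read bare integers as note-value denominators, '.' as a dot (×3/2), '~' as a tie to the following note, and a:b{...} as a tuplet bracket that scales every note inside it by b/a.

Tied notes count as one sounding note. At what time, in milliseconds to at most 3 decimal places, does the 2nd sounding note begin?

note 2 onset = 2/7b = 97.959ms

1. 0.0ms @ 0 + 97.959ms (2/7)
2. 97.959ms @ 2/7 + 195.918ms (4/7)
3. 293.878ms @ 6/7 + 97.959ms (2/7)
4. 391.837ms @ 8/7 + 97.959ms (2/7)
5. 489.796ms @ 10/7 + 97.959ms (2/7)
6. 587.755ms @ 12/7 + 97.959ms (2/7)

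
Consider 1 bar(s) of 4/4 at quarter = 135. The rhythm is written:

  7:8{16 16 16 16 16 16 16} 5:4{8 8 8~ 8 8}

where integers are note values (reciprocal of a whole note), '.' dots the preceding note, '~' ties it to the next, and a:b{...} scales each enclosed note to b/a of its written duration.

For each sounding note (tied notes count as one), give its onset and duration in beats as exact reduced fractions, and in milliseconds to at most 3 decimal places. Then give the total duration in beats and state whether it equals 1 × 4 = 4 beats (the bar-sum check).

1) 0.0ms=0b +126.984ms=2/7b
2) 126.984ms=2/7b +126.984ms=2/7b
3) 253.968ms=4/7b +126.984ms=2/7b
4) 380.952ms=6/7b +126.984ms=2/7b
5) 507.937ms=8/7b +126.984ms=2/7b
6) 634.921ms=10/7b +126.984ms=2/7b
7) 761.905ms=12/7b +126.984ms=2/7b
8) 888.889ms=2b +177.778ms=2/5b
9) 1066.667ms=12/5b +177.778ms=2/5b
10) 1244.444ms=14/5b +355.556ms=4/5b
11) 1600.0ms=18/5b +177.778ms=2/5b
Σ=4b of 4 (135bpm 4/4) — PASS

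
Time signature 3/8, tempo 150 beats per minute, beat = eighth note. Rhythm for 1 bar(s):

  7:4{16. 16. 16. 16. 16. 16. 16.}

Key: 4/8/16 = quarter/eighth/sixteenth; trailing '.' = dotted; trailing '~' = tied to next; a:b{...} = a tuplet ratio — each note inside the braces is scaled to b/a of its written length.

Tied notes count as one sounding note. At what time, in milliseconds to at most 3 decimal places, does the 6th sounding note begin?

note 6 onset = 15/7b = 857.143ms

1. 0.0ms @ 0 + 171.429ms (3/7)
2. 171.429ms @ 3/7 + 171.429ms (3/7)
3. 342.857ms @ 6/7 + 171.429ms (3/7)
4. 514.286ms @ 9/7 + 171.429ms (3/7)
5. 685.714ms @ 12/7 + 171.429ms (3/7)
6. 857.143ms @ 15/7 + 171.429ms (3/7)
7. 1028.571ms @ 18/7 + 171.429ms (3/7)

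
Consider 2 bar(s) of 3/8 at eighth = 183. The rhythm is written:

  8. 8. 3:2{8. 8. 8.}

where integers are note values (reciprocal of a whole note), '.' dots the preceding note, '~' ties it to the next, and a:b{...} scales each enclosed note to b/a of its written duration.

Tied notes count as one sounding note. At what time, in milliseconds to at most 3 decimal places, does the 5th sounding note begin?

1. 0.0ms @ 0 + 491.803ms (3/2)
2. 491.803ms @ 3/2 + 491.803ms (3/2)
3. 983.607ms @ 3 + 327.869ms (1)
4. 1311.475ms @ 4 + 327.869ms (1)
5. 1639.344ms @ 5 + 327.869ms (1)

note 5 onset = 5b = 1639.344ms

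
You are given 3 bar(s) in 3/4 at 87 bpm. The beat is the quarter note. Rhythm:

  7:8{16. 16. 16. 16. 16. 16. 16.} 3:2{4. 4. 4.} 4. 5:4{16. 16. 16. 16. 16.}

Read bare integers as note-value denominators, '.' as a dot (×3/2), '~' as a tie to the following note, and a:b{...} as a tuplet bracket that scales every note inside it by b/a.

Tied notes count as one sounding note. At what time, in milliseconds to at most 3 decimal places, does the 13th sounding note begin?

1. 0.0ms @ 0 + 295.567ms (3/7)
2. 295.567ms @ 3/7 + 295.567ms (3/7)
3. 591.133ms @ 6/7 + 295.567ms (3/7)
4. 886.7ms @ 9/7 + 295.567ms (3/7)
5. 1182.266ms @ 12/7 + 295.567ms (3/7)
6. 1477.833ms @ 15/7 + 295.567ms (3/7)
7. 1773.399ms @ 18/7 + 295.567ms (3/7)
8. 2068.966ms @ 3 + 689.655ms (1)
9. 2758.621ms @ 4 + 689.655ms (1)
10. 3448.276ms @ 5 + 689.655ms (1)
11. 4137.931ms @ 6 + 1034.483ms (3/2)
12. 5172.414ms @ 15/2 + 206.897ms (3/10)
13. 5379.31ms @ 39/5 + 206.897ms (3/10)
14. 5586.207ms @ 81/10 + 206.897ms (3/10)
15. 5793.103ms @ 42/5 + 206.897ms (3/10)
16. 6000.0ms @ 87/10 + 206.897ms (3/10)

note 13 onset = 39/5b = 5379.31ms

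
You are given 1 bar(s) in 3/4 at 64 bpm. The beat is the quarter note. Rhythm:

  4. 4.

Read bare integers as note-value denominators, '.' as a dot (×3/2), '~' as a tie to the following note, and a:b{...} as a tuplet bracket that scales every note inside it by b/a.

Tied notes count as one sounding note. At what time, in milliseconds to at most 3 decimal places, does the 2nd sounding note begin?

note 2 onset = 3/2b = 1406.25ms

1. 0.0ms @ 0 + 1406.25ms (3/2)
2. 1406.25ms @ 3/2 + 1406.25ms (3/2)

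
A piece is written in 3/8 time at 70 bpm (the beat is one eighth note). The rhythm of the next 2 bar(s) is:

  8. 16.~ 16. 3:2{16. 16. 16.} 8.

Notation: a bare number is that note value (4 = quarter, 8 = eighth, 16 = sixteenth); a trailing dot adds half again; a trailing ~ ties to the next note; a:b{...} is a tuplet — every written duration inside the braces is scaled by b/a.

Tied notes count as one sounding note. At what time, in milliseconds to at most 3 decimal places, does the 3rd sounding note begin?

1. 0.0ms @ 0 + 1285.714ms (3/2)
2. 1285.714ms @ 3/2 + 1285.714ms (3/2)
3. 2571.429ms @ 3 + 428.571ms (1/2)
4. 3000.0ms @ 7/2 + 428.571ms (1/2)
5. 3428.571ms @ 4 + 428.571ms (1/2)
6. 3857.143ms @ 9/2 + 1285.714ms (3/2)

note 3 onset = 3b = 2571.429ms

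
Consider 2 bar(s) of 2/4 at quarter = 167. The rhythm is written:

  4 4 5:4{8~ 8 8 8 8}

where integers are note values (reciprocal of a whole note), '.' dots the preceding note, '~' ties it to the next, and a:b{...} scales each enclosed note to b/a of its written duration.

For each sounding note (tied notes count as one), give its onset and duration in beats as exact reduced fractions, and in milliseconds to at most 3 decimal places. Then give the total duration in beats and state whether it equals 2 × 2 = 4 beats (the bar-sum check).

1) 0.0ms=0b +359.281ms=1b
2) 359.281ms=1b +359.281ms=1b
3) 718.563ms=2b +287.425ms=4/5b
4) 1005.988ms=14/5b +143.713ms=2/5b
5) 1149.701ms=16/5b +143.713ms=2/5b
6) 1293.413ms=18/5b +143.713ms=2/5b
Σ=4b of 4 (167bpm 2/4) — PASS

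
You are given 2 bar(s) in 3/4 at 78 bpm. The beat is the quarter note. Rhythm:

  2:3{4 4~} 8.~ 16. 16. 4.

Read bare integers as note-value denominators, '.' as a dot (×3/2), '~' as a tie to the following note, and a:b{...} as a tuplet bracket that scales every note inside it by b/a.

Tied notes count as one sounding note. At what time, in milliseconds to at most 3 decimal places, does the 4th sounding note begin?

1. 0.0ms @ 0 + 1153.846ms (3/2)
2. 1153.846ms @ 3/2 + 2019.231ms (21/8)
3. 3173.077ms @ 33/8 + 288.462ms (3/8)
4. 3461.538ms @ 9/2 + 1153.846ms (3/2)

note 4 onset = 9/2b = 3461.538ms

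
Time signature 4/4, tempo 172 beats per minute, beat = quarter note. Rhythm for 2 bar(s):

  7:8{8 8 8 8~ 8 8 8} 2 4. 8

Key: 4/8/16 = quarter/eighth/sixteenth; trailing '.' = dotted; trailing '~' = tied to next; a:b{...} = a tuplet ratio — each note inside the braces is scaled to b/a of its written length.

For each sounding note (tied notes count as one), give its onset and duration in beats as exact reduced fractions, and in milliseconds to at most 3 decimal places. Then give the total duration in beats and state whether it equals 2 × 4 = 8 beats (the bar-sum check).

1) 0.0ms=0b +199.336ms=4/7b
2) 199.336ms=4/7b +199.336ms=4/7b
3) 398.671ms=8/7b +199.336ms=4/7b
4) 598.007ms=12/7b +398.671ms=8/7b
5) 996.678ms=20/7b +199.336ms=4/7b
6) 1196.013ms=24/7b +199.336ms=4/7b
7) 1395.349ms=4b +697.674ms=2b
8) 2093.023ms=6b +523.256ms=3/2b
9) 2616.279ms=15/2b +174.419ms=1/2b
Σ=8b of 8 (172bpm 4/4) — PASS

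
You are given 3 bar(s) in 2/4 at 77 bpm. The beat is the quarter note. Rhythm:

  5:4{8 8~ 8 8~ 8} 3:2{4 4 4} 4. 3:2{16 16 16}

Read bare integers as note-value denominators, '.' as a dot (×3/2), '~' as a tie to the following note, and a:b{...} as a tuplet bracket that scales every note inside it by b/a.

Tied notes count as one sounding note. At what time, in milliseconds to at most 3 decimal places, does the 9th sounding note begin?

note 9 onset = 17/3b = 4415.584ms

1. 0.0ms @ 0 + 311.688ms (2/5)
2. 311.688ms @ 2/5 + 623.377ms (4/5)
3. 935.065ms @ 6/5 + 623.377ms (4/5)
4. 1558.442ms @ 2 + 519.481ms (2/3)
5. 2077.922ms @ 8/3 + 519.481ms (2/3)
6. 2597.403ms @ 10/3 + 519.481ms (2/3)
7. 3116.883ms @ 4 + 1168.831ms (3/2)
8. 4285.714ms @ 11/2 + 129.87ms (1/6)
9. 4415.584ms @ 17/3 + 129.87ms (1/6)
10. 4545.455ms @ 35/6 + 129.87ms (1/6)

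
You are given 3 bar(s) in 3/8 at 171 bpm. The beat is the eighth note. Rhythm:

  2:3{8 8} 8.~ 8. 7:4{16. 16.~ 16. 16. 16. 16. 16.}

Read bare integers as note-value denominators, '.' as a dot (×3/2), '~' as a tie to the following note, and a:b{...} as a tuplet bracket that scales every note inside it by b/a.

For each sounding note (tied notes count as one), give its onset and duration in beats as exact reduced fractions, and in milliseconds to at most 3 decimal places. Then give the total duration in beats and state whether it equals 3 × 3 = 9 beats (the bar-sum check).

1) 0.0ms=0b +526.316ms=3/2b
2) 526.316ms=3/2b +526.316ms=3/2b
3) 1052.632ms=3b +1052.632ms=3b
4) 2105.263ms=6b +150.376ms=3/7b
5) 2255.639ms=45/7b +300.752ms=6/7b
6) 2556.391ms=51/7b +150.376ms=3/7b
7) 2706.767ms=54/7b +150.376ms=3/7b
8) 2857.143ms=57/7b +150.376ms=3/7b
9) 3007.519ms=60/7b +150.376ms=3/7b
Σ=9b of 9 (171bpm 3/8) — PASS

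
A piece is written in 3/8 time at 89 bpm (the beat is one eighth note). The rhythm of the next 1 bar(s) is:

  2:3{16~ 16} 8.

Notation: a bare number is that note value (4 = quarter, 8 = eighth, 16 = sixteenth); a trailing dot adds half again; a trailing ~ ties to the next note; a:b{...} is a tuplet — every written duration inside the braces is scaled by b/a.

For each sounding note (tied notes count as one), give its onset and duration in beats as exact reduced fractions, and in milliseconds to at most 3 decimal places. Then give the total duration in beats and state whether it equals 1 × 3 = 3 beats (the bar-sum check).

1) 0.0ms=0b +1011.236ms=3/2b
2) 1011.236ms=3/2b +1011.236ms=3/2b
Σ=3b of 3 (89bpm 3/8) — PASS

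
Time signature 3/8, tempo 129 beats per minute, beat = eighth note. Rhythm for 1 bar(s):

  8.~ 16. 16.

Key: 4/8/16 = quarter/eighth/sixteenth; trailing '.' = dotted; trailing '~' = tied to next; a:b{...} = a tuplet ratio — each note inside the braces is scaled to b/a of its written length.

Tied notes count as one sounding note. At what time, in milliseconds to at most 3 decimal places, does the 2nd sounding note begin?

note 2 onset = 9/4b = 1046.512ms

1. 0.0ms @ 0 + 1046.512ms (9/4)
2. 1046.512ms @ 9/4 + 348.837ms (3/4)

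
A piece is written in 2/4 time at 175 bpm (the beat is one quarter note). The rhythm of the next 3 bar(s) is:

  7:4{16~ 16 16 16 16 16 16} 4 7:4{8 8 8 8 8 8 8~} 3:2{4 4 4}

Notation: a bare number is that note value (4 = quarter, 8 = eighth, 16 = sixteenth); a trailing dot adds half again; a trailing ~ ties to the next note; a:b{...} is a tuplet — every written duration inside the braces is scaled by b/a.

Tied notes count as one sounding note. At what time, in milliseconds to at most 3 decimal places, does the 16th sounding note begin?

note 16 onset = 16/3b = 1828.571ms

1. 0.0ms @ 0 + 97.959ms (2/7)
2. 97.959ms @ 2/7 + 48.98ms (1/7)
3. 146.939ms @ 3/7 + 48.98ms (1/7)
4. 195.918ms @ 4/7 + 48.98ms (1/7)
5. 244.898ms @ 5/7 + 48.98ms (1/7)
6. 293.878ms @ 6/7 + 48.98ms (1/7)
7. 342.857ms @ 1 + 342.857ms (1)
8. 685.714ms @ 2 + 97.959ms (2/7)
9. 783.673ms @ 16/7 + 97.959ms (2/7)
10. 881.633ms @ 18/7 + 97.959ms (2/7)
11. 979.592ms @ 20/7 + 97.959ms (2/7)
12. 1077.551ms @ 22/7 + 97.959ms (2/7)
13. 1175.51ms @ 24/7 + 97.959ms (2/7)
14. 1273.469ms @ 26/7 + 326.531ms (20/21)
15. 1600.0ms @ 14/3 + 228.571ms (2/3)
16. 1828.571ms @ 16/3 + 228.571ms (2/3)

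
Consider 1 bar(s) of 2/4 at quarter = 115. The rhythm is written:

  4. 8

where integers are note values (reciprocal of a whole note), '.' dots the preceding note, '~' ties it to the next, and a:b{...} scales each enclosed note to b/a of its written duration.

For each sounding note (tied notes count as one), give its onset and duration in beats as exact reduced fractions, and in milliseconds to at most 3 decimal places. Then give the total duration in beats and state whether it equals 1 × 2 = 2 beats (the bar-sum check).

1) 0.0ms=0b +782.609ms=3/2b
2) 782.609ms=3/2b +260.87ms=1/2b
Σ=2b of 2 (115bpm 2/4) — PASS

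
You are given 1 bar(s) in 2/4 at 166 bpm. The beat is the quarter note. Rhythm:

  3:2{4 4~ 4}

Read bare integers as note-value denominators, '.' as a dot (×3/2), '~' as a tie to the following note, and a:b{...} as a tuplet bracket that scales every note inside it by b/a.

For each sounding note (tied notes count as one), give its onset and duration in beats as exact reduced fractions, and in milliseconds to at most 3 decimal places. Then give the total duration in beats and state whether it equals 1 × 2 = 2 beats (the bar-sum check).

1) 0.0ms=0b +240.964ms=2/3b
2) 240.964ms=2/3b +481.928ms=4/3b
Σ=2b of 2 (166bpm 2/4) — PASS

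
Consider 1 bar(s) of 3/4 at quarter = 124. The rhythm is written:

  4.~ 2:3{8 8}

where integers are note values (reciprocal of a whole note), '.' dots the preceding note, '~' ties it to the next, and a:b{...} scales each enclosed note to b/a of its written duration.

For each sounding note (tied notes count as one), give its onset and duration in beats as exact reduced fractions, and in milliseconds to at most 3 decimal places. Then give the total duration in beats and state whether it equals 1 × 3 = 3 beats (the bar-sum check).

1) 0.0ms=0b +1088.71ms=9/4b
2) 1088.71ms=9/4b +362.903ms=3/4b
Σ=3b of 3 (124bpm 3/4) — PASS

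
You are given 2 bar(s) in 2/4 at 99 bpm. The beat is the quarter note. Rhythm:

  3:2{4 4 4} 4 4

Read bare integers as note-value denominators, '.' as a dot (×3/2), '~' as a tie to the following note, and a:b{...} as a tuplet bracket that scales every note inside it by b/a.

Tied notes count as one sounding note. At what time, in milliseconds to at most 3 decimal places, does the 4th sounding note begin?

note 4 onset = 2b = 1212.121ms

1. 0.0ms @ 0 + 404.04ms (2/3)
2. 404.04ms @ 2/3 + 404.04ms (2/3)
3. 808.081ms @ 4/3 + 404.04ms (2/3)
4. 1212.121ms @ 2 + 606.061ms (1)
5. 1818.182ms @ 3 + 606.061ms (1)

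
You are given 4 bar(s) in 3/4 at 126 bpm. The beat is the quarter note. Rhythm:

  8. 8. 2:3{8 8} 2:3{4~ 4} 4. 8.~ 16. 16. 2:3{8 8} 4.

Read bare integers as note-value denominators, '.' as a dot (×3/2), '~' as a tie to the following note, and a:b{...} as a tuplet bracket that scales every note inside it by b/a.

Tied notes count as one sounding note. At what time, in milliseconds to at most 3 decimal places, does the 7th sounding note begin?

1. 0.0ms @ 0 + 357.143ms (3/4)
2. 357.143ms @ 3/4 + 357.143ms (3/4)
3. 714.286ms @ 3/2 + 357.143ms (3/4)
4. 1071.429ms @ 9/4 + 357.143ms (3/4)
5. 1428.571ms @ 3 + 1428.571ms (3)
6. 2857.143ms @ 6 + 714.286ms (3/2)
7. 3571.429ms @ 15/2 + 535.714ms (9/8)
8. 4107.143ms @ 69/8 + 178.571ms (3/8)
9. 4285.714ms @ 9 + 357.143ms (3/4)
10. 4642.857ms @ 39/4 + 357.143ms (3/4)
11. 5000.0ms @ 21/2 + 714.286ms (3/2)

note 7 onset = 15/2b = 3571.429ms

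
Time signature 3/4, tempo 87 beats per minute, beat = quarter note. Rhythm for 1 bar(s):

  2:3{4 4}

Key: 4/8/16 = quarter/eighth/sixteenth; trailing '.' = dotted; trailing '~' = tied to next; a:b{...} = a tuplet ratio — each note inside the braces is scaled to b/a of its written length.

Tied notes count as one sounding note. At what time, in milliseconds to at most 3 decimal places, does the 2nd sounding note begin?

1. 0.0ms @ 0 + 1034.483ms (3/2)
2. 1034.483ms @ 3/2 + 1034.483ms (3/2)

note 2 onset = 3/2b = 1034.483ms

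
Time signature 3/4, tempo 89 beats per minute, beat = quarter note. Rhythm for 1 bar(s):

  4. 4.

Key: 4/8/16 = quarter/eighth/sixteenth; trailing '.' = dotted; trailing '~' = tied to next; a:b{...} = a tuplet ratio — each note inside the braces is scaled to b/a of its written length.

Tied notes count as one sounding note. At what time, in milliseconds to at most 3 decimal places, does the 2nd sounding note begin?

1. 0.0ms @ 0 + 1011.236ms (3/2)
2. 1011.236ms @ 3/2 + 1011.236ms (3/2)

note 2 onset = 3/2b = 1011.236ms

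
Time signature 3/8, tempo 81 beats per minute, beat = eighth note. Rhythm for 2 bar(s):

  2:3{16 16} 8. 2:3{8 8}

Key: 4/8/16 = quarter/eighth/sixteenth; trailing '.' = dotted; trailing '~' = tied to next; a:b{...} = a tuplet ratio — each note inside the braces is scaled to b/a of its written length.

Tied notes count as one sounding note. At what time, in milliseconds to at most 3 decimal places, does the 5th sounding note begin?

note 5 onset = 9/2b = 3333.333ms

1. 0.0ms @ 0 + 555.556ms (3/4)
2. 555.556ms @ 3/4 + 555.556ms (3/4)
3. 1111.111ms @ 3/2 + 1111.111ms (3/2)
4. 2222.222ms @ 3 + 1111.111ms (3/2)
5. 3333.333ms @ 9/2 + 1111.111ms (3/2)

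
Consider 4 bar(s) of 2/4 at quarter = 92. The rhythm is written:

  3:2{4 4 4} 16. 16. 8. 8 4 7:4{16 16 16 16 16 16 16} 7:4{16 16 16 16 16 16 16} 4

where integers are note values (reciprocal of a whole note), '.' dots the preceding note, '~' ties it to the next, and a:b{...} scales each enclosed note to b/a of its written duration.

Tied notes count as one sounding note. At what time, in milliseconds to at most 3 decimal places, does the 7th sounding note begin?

1. 0.0ms @ 0 + 434.783ms (2/3)
2. 434.783ms @ 2/3 + 434.783ms (2/3)
3. 869.565ms @ 4/3 + 434.783ms (2/3)
4. 1304.348ms @ 2 + 244.565ms (3/8)
5. 1548.913ms @ 19/8 + 244.565ms (3/8)
6. 1793.478ms @ 11/4 + 489.13ms (3/4)
7. 2282.609ms @ 7/2 + 326.087ms (1/2)
8. 2608.696ms @ 4 + 652.174ms (1)
9. 3260.87ms @ 5 + 93.168ms (1/7)
10. 3354.037ms @ 36/7 + 93.168ms (1/7)
11. 3447.205ms @ 37/7 + 93.168ms (1/7)
12. 3540.373ms @ 38/7 + 93.168ms (1/7)
13. 3633.54ms @ 39/7 + 93.168ms (1/7)
14. 3726.708ms @ 40/7 + 93.168ms (1/7)
15. 3819.876ms @ 41/7 + 93.168ms (1/7)
16. 3913.043ms @ 6 + 93.168ms (1/7)
17. 4006.211ms @ 43/7 + 93.168ms (1/7)
18. 4099.379ms @ 44/7 + 93.168ms (1/7)
19. 4192.547ms @ 45/7 + 93.168ms (1/7)
20. 4285.714ms @ 46/7 + 93.168ms (1/7)
21. 4378.882ms @ 47/7 + 93.168ms (1/7)
22. 4472.05ms @ 48/7 + 93.168ms (1/7)
23. 4565.217ms @ 7 + 652.174ms (1)

note 7 onset = 7/2b = 2282.609ms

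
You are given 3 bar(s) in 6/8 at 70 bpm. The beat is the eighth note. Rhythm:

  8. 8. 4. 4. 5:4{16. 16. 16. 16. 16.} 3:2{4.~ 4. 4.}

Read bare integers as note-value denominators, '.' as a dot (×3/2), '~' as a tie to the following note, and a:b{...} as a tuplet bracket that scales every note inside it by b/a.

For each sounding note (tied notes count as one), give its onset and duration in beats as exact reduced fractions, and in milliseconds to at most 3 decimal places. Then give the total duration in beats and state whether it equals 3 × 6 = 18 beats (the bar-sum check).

1) 0.0ms=0b +1285.714ms=3/2b
2) 1285.714ms=3/2b +1285.714ms=3/2b
3) 2571.429ms=3b +2571.429ms=3b
4) 5142.857ms=6b +2571.429ms=3b
5) 7714.286ms=9b +514.286ms=3/5b
6) 8228.571ms=48/5b +514.286ms=3/5b
7) 8742.857ms=51/5b +514.286ms=3/5b
8) 9257.143ms=54/5b +514.286ms=3/5b
9) 9771.429ms=57/5b +514.286ms=3/5b
10) 10285.714ms=12b +3428.571ms=4b
11) 13714.286ms=16b +1714.286ms=2b
Σ=18b of 18 (70bpm 6/8) — PASS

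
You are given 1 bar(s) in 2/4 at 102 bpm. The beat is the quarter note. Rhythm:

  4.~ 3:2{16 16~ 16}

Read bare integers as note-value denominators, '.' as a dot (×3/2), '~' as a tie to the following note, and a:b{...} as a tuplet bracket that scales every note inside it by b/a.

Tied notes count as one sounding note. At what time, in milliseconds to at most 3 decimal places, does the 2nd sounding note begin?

1. 0.0ms @ 0 + 980.392ms (5/3)
2. 980.392ms @ 5/3 + 196.078ms (1/3)

note 2 onset = 5/3b = 980.392ms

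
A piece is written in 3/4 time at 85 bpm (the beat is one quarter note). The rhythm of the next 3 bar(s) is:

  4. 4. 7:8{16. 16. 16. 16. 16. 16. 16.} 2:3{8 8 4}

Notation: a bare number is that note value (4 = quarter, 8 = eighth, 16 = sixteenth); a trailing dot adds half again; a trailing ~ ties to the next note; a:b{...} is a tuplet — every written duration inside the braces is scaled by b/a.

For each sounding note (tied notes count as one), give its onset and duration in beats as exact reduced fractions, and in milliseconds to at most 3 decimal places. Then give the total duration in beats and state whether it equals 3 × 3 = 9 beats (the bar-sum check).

1) 0.0ms=0b +1058.824ms=3/2b
2) 1058.824ms=3/2b +1058.824ms=3/2b
3) 2117.647ms=3b +302.521ms=3/7b
4) 2420.168ms=24/7b +302.521ms=3/7b
5) 2722.689ms=27/7b +302.521ms=3/7b
6) 3025.21ms=30/7b +302.521ms=3/7b
7) 3327.731ms=33/7b +302.521ms=3/7b
8) 3630.252ms=36/7b +302.521ms=3/7b
9) 3932.773ms=39/7b +302.521ms=3/7b
10) 4235.294ms=6b +529.412ms=3/4b
11) 4764.706ms=27/4b +529.412ms=3/4b
12) 5294.118ms=15/2b +1058.824ms=3/2b
Σ=9b of 9 (85bpm 3/4) — PASS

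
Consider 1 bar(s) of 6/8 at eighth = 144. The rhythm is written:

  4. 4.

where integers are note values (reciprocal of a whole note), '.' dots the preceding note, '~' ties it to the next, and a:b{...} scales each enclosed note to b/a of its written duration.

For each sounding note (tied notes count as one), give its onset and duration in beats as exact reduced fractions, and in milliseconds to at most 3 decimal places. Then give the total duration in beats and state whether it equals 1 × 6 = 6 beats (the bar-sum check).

1) 0.0ms=0b +1250.0ms=3b
2) 1250.0ms=3b +1250.0ms=3b
Σ=6b of 6 (144bpm 6/8) — PASS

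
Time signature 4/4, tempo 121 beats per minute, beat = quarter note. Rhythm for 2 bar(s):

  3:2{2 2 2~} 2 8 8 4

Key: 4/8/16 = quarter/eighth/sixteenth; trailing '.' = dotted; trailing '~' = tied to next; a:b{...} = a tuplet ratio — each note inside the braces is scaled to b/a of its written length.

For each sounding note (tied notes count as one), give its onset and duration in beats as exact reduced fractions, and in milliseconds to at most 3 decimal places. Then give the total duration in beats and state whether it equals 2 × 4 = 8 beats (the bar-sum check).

1) 0.0ms=0b +661.157ms=4/3b
2) 661.157ms=4/3b +661.157ms=4/3b
3) 1322.314ms=8/3b +1652.893ms=10/3b
4) 2975.207ms=6b +247.934ms=1/2b
5) 3223.14ms=13/2b +247.934ms=1/2b
6) 3471.074ms=7b +495.868ms=1b
Σ=8b of 8 (121bpm 4/4) — PASS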